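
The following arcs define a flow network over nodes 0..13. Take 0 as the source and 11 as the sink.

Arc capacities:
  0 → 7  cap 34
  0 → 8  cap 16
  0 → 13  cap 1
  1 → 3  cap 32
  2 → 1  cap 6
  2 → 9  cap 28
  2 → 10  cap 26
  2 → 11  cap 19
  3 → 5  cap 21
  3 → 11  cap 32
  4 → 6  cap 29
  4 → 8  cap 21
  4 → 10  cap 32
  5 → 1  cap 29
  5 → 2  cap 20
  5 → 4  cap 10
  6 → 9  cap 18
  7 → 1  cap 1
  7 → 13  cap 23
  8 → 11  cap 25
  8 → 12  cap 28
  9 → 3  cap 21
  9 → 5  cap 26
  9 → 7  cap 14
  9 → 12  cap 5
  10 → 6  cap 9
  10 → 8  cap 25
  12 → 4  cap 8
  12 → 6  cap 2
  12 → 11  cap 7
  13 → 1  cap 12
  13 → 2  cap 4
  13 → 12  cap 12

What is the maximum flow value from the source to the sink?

Maximum flow value: 41

augment #1: 0→8→11 bottleneck 16, total now 16
augment #2: 0→13→2→11 bottleneck 1, total now 17
augment #3: 0→7→1→3→11 bottleneck 1, total now 18
augment #4: 0→7→13→2→11 bottleneck 3, total now 21
augment #5: 0→7→13→12→11 bottleneck 7, total now 28
augment #6: 0→7→13→1→3→11 bottleneck 12, total now 40
augment #7: 0→7→13→12→4→8→11 bottleneck 1, total now 41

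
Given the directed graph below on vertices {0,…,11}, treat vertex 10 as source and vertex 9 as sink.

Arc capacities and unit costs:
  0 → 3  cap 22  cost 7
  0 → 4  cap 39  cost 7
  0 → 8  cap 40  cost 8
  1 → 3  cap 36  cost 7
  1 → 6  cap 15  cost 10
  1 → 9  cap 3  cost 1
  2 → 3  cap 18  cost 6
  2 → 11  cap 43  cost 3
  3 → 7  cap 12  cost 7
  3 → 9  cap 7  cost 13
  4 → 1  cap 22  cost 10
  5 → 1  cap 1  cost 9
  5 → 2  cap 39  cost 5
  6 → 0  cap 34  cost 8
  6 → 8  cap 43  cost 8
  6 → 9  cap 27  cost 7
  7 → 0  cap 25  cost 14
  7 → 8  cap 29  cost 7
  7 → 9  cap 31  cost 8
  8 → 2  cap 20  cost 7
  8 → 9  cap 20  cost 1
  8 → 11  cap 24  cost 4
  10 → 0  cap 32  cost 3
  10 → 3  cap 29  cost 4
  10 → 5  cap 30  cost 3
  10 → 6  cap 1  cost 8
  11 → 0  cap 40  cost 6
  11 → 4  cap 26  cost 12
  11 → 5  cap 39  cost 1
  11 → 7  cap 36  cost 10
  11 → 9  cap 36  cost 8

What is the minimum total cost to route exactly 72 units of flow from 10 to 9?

Minimum cost for 72 units: 1208

shortest-cost path #1: 10→0→8→9 push 20 @ unit cost 12 (adds 240)
shortest-cost path #2: 10→5→1→9 push 1 @ unit cost 13 (adds 13)
shortest-cost path #3: 10→6→9 push 1 @ unit cost 15 (adds 15)
shortest-cost path #4: 10→3→9 push 7 @ unit cost 17 (adds 119)
shortest-cost path #5: 10→3→7→9 push 12 @ unit cost 19 (adds 228)
shortest-cost path #6: 10→5→2→11→9 push 29 @ unit cost 19 (adds 551)
shortest-cost path #7: 10→0→4→1→9 push 2 @ unit cost 21 (adds 42)
total cost = 1208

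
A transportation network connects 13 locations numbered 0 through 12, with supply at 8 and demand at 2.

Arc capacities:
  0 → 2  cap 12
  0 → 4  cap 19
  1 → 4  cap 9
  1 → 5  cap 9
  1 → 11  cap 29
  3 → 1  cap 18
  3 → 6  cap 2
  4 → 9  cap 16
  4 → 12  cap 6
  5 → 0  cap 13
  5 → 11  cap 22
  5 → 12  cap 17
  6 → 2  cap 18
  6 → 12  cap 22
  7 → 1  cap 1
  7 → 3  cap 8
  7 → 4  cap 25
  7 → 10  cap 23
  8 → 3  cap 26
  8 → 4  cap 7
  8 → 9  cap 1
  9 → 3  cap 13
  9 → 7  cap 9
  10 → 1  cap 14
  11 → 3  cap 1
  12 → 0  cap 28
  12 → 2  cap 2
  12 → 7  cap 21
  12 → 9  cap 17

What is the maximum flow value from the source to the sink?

augment #1: 8→3→6→2 bottleneck 2, total now 2
augment #2: 8→4→12→2 bottleneck 2, total now 4
augment #3: 8→4→12→0→2 bottleneck 4, total now 8
augment #4: 8→3→1→5→0→2 bottleneck 8, total now 16

Maximum flow value: 16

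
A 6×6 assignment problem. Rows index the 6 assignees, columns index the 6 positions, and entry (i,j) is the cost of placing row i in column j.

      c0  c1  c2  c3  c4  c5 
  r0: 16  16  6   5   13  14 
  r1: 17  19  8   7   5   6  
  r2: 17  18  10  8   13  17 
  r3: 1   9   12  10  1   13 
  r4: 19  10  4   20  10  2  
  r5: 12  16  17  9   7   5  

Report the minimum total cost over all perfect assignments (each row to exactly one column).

optimal assignment: row0→col2 (cost 6), row1→col4 (cost 5), row2→col3 (cost 8), row3→col0 (cost 1), row4→col1 (cost 10), row5→col5 (cost 5)
total = 6 + 5 + 8 + 1 + 10 + 5 = 35

Minimum assignment cost: 35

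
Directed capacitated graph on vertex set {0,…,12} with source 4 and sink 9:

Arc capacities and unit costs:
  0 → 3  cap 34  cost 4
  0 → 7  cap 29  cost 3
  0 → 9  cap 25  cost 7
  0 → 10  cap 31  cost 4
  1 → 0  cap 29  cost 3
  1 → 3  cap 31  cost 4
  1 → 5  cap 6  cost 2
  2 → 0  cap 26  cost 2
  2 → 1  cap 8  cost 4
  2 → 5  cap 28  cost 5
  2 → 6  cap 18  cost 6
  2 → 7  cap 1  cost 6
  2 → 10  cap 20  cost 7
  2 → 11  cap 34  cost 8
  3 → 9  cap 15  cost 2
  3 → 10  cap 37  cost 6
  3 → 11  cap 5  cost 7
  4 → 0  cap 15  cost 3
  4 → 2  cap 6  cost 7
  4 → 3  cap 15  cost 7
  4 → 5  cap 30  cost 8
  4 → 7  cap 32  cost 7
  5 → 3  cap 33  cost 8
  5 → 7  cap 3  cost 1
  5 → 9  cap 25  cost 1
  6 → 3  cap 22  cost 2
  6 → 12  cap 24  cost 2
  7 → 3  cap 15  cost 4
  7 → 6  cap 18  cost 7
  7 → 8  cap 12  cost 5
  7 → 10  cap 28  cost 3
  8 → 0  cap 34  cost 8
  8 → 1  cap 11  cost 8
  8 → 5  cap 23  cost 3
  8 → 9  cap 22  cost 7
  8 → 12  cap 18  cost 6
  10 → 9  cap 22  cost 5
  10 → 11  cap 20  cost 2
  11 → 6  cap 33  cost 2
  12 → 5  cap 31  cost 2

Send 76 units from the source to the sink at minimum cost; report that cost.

shortest-cost path #1: 4→5→9 push 25 @ unit cost 9 (adds 225)
shortest-cost path #2: 4→3→9 push 15 @ unit cost 9 (adds 135)
shortest-cost path #3: 4→0→9 push 15 @ unit cost 10 (adds 150)
shortest-cost path #4: 4→7→10→9 push 21 @ unit cost 15 (adds 315)
total cost = 825

Minimum cost for 76 units: 825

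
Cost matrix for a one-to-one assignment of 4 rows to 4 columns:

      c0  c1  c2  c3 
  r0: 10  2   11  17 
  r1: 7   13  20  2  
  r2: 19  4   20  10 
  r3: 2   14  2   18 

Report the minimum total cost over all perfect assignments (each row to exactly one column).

optimal assignment: row0→col0 (cost 10), row1→col3 (cost 2), row2→col1 (cost 4), row3→col2 (cost 2)
total = 10 + 2 + 4 + 2 = 18

Minimum assignment cost: 18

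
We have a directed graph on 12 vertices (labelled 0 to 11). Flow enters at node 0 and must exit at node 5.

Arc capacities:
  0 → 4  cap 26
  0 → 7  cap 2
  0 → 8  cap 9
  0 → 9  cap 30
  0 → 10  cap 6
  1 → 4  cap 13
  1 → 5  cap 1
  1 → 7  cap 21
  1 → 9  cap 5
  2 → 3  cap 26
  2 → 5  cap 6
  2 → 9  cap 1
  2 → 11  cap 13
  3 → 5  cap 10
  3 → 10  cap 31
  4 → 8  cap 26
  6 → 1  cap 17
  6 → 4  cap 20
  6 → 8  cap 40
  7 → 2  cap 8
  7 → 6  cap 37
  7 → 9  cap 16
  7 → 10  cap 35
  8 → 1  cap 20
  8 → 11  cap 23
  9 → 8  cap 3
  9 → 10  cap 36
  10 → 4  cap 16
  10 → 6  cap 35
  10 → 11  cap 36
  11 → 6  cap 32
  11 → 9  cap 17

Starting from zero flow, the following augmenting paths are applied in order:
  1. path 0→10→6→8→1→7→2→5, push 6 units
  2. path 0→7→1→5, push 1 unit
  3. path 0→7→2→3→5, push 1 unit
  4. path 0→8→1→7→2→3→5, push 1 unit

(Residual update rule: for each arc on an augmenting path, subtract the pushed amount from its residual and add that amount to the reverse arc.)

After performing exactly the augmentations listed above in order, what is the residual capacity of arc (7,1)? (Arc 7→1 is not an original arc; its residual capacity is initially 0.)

after path 1 (0→10→6→8→1→7→2→5, push 6): res(7,1)=6
after path 2 (0→7→1→5, push 1): res(7,1)=5
after path 3 (0→7→2→3→5, push 1): res(7,1)=5
after path 4 (0→8→1→7→2→3→5, push 1): res(7,1)=6

Residual capacity of (7,1): 6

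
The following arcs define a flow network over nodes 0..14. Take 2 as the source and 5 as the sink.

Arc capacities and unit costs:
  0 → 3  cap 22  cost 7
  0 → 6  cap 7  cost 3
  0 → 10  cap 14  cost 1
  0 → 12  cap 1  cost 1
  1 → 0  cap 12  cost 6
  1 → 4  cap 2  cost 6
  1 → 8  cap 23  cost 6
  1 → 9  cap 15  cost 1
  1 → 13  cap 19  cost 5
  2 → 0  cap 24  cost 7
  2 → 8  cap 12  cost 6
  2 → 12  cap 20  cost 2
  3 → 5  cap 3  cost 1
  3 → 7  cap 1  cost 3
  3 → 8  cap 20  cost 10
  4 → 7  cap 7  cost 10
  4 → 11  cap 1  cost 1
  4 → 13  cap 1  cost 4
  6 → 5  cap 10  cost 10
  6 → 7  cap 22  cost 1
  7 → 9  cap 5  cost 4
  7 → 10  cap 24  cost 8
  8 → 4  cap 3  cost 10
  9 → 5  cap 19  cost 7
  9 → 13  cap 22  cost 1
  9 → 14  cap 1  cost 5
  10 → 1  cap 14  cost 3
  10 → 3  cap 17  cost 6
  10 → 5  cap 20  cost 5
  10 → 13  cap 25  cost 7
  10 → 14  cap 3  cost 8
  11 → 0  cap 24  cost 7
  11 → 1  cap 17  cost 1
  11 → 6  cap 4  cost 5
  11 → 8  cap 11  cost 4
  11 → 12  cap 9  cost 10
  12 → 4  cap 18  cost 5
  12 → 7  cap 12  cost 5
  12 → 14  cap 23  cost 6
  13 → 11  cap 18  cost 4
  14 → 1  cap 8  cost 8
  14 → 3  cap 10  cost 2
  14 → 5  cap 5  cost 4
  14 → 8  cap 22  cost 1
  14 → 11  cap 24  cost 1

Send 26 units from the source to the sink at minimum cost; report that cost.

shortest-cost path #1: 2→12→14→3→5 push 3 @ unit cost 11 (adds 33)
shortest-cost path #2: 2→12→14→5 push 5 @ unit cost 12 (adds 60)
shortest-cost path #3: 2→0→10→5 push 14 @ unit cost 13 (adds 182)
shortest-cost path #4: 2→12→4→11→1→9→5 push 1 @ unit cost 17 (adds 17)
shortest-cost path #5: 2→12→7→9→5 push 3 @ unit cost 18 (adds 54)
total cost = 346

Minimum cost for 26 units: 346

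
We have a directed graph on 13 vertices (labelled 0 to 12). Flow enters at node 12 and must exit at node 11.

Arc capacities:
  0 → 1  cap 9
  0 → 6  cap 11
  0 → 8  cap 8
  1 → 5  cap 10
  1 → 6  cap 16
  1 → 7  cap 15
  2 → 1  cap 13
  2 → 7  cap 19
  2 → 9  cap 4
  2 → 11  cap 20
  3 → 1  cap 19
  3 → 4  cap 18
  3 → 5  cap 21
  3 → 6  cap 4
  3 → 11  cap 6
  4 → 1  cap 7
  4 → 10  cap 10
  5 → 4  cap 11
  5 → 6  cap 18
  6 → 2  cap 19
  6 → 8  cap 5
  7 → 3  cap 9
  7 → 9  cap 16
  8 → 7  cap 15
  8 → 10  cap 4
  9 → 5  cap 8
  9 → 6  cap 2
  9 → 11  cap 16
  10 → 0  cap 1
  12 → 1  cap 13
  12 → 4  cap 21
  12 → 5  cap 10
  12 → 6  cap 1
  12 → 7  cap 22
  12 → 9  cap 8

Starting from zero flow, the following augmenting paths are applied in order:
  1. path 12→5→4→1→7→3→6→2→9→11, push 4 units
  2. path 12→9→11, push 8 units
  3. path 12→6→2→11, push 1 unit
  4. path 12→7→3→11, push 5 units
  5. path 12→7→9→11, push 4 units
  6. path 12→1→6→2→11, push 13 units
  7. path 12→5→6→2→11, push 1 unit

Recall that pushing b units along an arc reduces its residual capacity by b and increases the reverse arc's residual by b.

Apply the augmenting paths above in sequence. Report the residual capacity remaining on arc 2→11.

after path 1 (12→5→4→1→7→3→6→2→9→11, push 4): res(2,11)=20
after path 2 (12→9→11, push 8): res(2,11)=20
after path 3 (12→6→2→11, push 1): res(2,11)=19
after path 4 (12→7→3→11, push 5): res(2,11)=19
after path 5 (12→7→9→11, push 4): res(2,11)=19
after path 6 (12→1→6→2→11, push 13): res(2,11)=6
after path 7 (12→5→6→2→11, push 1): res(2,11)=5

Residual capacity of (2,11): 5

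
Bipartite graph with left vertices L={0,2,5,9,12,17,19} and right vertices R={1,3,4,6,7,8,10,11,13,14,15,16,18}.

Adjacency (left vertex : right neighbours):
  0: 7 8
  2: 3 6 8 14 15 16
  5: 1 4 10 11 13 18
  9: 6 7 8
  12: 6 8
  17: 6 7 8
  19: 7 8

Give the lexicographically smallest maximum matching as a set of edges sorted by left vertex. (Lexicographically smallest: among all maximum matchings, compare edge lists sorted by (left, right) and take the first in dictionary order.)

Lex-smallest maximum matching: {(0,7), (2,3), (5,1), (9,6), (12,8)}

|M| = 5 (so the lex-smallest maximum matching has 5 edges)
process left vertices in ascending order; for each, take the smallest-labelled available neighbour that still permits 5 edges overall, or leave it unmatched if none does
lex-smallest matching: {0-7, 2-3, 5-1, 9-6, 12-8}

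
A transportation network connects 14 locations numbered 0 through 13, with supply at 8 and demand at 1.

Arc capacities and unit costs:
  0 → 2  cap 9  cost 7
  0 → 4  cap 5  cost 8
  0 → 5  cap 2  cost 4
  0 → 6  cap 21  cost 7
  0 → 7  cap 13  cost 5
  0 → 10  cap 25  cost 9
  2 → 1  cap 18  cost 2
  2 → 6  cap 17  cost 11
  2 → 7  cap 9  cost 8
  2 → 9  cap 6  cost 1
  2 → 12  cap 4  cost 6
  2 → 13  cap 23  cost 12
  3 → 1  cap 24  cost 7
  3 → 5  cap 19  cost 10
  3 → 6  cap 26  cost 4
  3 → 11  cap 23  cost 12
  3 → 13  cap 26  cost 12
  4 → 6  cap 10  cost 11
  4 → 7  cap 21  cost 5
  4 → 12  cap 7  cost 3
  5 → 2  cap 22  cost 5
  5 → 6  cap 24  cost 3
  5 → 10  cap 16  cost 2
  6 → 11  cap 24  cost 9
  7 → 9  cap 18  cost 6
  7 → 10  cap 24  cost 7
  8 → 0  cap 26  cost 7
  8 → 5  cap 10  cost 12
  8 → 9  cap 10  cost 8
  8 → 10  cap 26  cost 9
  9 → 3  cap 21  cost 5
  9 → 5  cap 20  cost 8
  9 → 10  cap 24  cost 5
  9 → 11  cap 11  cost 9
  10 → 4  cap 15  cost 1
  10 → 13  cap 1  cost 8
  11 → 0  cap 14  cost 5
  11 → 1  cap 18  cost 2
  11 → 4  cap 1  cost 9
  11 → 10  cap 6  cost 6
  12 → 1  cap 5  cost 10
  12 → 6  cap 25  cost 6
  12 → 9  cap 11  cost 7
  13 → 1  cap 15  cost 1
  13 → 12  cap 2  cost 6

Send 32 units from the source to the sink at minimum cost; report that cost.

Minimum cost for 32 units: 590

shortest-cost path #1: 8→0→2→1 push 9 @ unit cost 16 (adds 144)
shortest-cost path #2: 8→10→13→1 push 1 @ unit cost 18 (adds 18)
shortest-cost path #3: 8→0→5→2→1 push 2 @ unit cost 18 (adds 36)
shortest-cost path #4: 8→9→11→1 push 10 @ unit cost 19 (adds 190)
shortest-cost path #5: 8→5→2→1 push 7 @ unit cost 19 (adds 133)
shortest-cost path #6: 8→10→4→12→1 push 3 @ unit cost 23 (adds 69)
total cost = 590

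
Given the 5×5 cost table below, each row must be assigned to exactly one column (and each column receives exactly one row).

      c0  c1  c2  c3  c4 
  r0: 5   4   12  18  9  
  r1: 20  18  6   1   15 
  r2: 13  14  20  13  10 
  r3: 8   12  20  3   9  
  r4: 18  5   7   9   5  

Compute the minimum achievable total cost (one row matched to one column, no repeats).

optimal assignment: row0→col0 (cost 5), row1→col2 (cost 6), row2→col4 (cost 10), row3→col3 (cost 3), row4→col1 (cost 5)
total = 5 + 6 + 10 + 3 + 5 = 29

Minimum assignment cost: 29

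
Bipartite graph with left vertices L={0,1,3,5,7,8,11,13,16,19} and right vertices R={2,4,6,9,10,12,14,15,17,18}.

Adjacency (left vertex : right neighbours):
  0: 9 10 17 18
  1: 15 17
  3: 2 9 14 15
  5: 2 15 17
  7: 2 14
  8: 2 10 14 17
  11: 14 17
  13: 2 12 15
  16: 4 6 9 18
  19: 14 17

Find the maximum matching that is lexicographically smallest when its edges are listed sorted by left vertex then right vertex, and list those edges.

|M| = 9 (so the lex-smallest maximum matching has 9 edges)
process left vertices in ascending order; for each, take the smallest-labelled available neighbour that still permits 9 edges overall, or leave it unmatched if none does
lex-smallest matching: {0-18, 1-15, 3-9, 5-2, 7-14, 8-10, 11-17, 13-12, 16-4}

Lex-smallest maximum matching: {(0,18), (1,15), (3,9), (5,2), (7,14), (8,10), (11,17), (13,12), (16,4)}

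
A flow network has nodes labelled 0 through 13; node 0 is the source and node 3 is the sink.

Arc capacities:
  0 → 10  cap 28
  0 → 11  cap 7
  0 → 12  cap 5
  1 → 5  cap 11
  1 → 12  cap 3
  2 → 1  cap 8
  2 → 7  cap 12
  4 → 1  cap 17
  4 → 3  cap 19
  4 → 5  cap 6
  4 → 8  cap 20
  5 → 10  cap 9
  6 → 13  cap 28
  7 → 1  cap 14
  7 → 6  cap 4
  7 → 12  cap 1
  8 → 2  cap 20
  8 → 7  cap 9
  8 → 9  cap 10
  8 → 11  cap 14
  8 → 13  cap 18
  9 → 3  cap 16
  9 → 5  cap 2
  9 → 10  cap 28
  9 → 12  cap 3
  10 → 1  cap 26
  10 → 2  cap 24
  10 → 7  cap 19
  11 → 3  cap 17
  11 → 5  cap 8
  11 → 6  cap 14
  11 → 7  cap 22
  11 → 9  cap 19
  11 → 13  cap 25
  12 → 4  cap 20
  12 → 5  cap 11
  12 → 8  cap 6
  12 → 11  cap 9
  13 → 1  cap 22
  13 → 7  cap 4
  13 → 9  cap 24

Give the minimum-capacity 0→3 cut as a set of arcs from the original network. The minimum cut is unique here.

Min-cut arcs: {(0,11), (0,12), (1,12), (7,6), (7,12)} (total capacity 20)

augment #1: 0→11→3 push 7
augment #2: 0→12→4→3 push 5
augment #3: 0→10→1→12→4→3 push 3
augment #4: 0→10→7→12→4→3 push 1
augment #5: 0→10→7→6→13→9→3 push 4
max flow = 20; residual-reachable set from 0 gives S-side
cut edges (S→T): {(0,11), (0,12), (1,12), (7,6), (7,12)} total cap 20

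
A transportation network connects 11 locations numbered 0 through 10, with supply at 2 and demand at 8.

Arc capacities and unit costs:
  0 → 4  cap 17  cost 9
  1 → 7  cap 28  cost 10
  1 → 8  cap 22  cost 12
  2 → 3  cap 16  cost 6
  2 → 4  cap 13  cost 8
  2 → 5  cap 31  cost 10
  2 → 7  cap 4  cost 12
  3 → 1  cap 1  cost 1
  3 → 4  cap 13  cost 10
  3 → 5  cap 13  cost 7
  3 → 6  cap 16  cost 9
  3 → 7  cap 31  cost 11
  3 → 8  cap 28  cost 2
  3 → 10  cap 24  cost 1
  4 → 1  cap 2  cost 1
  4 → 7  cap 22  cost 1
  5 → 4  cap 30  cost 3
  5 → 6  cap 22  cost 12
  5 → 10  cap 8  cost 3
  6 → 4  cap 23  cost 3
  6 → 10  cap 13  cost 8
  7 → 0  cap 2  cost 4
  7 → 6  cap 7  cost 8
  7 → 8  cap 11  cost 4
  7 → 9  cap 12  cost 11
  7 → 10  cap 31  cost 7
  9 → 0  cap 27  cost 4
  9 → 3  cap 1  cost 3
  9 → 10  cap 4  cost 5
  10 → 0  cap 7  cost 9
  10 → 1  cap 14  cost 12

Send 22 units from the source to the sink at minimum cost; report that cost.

shortest-cost path #1: 2→3→8 push 16 @ unit cost 8 (adds 128)
shortest-cost path #2: 2→4→7→8 push 6 @ unit cost 13 (adds 78)
total cost = 206

Minimum cost for 22 units: 206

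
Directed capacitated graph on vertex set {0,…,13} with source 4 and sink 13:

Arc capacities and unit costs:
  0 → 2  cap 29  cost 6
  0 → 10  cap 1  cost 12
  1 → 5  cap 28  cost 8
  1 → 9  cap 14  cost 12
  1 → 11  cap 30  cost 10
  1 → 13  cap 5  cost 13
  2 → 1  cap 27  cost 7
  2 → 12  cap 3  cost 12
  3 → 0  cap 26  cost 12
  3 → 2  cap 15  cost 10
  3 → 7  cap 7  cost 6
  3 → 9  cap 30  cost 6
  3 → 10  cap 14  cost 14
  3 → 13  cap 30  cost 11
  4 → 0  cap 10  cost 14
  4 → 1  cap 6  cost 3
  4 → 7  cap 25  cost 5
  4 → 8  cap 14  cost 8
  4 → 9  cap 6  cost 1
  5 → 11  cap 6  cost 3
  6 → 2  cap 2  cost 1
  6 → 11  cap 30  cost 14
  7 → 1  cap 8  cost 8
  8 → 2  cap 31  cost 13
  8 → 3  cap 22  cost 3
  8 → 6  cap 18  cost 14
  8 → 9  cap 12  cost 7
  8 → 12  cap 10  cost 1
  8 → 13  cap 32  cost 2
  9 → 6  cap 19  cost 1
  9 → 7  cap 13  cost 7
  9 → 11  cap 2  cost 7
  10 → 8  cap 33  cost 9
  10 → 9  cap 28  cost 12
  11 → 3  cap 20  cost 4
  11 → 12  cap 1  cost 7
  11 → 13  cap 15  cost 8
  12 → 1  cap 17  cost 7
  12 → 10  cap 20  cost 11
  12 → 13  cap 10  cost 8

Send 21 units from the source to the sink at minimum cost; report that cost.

Minimum cost for 21 units: 252

shortest-cost path #1: 4→8→13 push 14 @ unit cost 10 (adds 140)
shortest-cost path #2: 4→9→11→13 push 2 @ unit cost 16 (adds 32)
shortest-cost path #3: 4→1→13 push 5 @ unit cost 16 (adds 80)
total cost = 252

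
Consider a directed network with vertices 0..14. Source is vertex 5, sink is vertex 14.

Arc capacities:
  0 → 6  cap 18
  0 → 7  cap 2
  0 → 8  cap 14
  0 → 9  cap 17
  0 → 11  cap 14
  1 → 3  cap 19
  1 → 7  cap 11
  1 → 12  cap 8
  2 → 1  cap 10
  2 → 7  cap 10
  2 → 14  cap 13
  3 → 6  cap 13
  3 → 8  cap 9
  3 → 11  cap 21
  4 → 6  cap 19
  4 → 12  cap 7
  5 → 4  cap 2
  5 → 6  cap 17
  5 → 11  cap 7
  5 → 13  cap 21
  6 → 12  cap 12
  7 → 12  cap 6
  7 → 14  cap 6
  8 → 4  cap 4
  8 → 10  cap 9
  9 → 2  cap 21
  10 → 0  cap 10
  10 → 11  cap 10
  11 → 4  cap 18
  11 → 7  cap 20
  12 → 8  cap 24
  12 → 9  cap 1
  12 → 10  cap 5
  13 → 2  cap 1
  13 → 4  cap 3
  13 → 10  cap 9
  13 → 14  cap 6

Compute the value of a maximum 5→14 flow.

Maximum flow value: 24

augment #1: 5→13→14 bottleneck 6, total now 6
augment #2: 5→11→7→14 bottleneck 6, total now 12
augment #3: 5→13→2→14 bottleneck 1, total now 13
augment #4: 5→4→12→9→2→14 bottleneck 1, total now 14
augment #5: 5→13→10→0→9→2→14 bottleneck 9, total now 23
augment #6: 5→4→12→10→0→9→2→14 bottleneck 1, total now 24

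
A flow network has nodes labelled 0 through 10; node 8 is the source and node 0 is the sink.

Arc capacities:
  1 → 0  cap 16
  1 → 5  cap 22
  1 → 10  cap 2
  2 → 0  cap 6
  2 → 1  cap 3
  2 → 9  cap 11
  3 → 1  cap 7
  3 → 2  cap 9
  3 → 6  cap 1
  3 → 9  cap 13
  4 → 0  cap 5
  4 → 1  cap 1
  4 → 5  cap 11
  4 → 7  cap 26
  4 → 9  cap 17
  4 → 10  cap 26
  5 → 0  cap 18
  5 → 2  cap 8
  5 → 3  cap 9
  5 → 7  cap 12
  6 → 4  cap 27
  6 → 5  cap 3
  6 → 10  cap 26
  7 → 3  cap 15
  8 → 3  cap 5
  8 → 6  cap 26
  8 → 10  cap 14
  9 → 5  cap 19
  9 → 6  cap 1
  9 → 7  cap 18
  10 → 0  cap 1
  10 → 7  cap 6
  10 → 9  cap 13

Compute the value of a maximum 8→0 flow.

augment #1: 8→10→0 bottleneck 1, total now 1
augment #2: 8→3→1→0 bottleneck 5, total now 6
augment #3: 8→6→4→0 bottleneck 5, total now 11
augment #4: 8→6→5→0 bottleneck 3, total now 14
augment #5: 8→6→4→1→0 bottleneck 1, total now 15
augment #6: 8→6→4→5→0 bottleneck 11, total now 26
augment #7: 8→10→9→5→0 bottleneck 4, total now 30
augment #8: 8→10→7→3→1→0 bottleneck 2, total now 32
augment #9: 8→10→7→3→2→0 bottleneck 4, total now 36
augment #10: 8→10→9→5→2→0 bottleneck 2, total now 38
augment #11: 8→10→9→5→2→1→0 bottleneck 1, total now 39
augment #12: 8→6→4→7→3→2→1→0 bottleneck 2, total now 41

Maximum flow value: 41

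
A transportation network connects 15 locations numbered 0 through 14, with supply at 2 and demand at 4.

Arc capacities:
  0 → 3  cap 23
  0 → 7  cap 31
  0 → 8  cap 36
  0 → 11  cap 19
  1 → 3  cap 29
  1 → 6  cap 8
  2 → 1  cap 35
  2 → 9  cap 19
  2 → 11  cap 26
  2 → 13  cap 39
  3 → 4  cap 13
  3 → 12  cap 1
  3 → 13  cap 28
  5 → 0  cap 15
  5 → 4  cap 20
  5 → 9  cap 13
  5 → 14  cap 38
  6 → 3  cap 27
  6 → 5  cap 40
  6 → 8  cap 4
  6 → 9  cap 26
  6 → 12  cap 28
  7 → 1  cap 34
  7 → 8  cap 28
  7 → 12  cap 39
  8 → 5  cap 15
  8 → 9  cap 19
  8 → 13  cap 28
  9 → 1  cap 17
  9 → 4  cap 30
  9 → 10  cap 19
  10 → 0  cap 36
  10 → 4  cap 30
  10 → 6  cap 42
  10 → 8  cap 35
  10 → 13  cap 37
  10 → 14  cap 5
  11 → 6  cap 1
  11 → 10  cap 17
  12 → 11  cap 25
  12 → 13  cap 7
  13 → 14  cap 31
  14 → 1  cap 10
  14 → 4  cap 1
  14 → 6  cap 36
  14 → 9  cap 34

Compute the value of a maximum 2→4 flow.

augment #1: 2→9→4 bottleneck 19, total now 19
augment #2: 2→1→3→4 bottleneck 13, total now 32
augment #3: 2→11→10→4 bottleneck 17, total now 49
augment #4: 2→13→14→4 bottleneck 1, total now 50
augment #5: 2→1→6→5→4 bottleneck 8, total now 58
augment #6: 2→11→6→5→4 bottleneck 1, total now 59
augment #7: 2→13→14→9→4 bottleneck 11, total now 70
augment #8: 2→13→14→6→5→4 bottleneck 11, total now 81
augment #9: 2→13→14→9→10→4 bottleneck 8, total now 89

Maximum flow value: 89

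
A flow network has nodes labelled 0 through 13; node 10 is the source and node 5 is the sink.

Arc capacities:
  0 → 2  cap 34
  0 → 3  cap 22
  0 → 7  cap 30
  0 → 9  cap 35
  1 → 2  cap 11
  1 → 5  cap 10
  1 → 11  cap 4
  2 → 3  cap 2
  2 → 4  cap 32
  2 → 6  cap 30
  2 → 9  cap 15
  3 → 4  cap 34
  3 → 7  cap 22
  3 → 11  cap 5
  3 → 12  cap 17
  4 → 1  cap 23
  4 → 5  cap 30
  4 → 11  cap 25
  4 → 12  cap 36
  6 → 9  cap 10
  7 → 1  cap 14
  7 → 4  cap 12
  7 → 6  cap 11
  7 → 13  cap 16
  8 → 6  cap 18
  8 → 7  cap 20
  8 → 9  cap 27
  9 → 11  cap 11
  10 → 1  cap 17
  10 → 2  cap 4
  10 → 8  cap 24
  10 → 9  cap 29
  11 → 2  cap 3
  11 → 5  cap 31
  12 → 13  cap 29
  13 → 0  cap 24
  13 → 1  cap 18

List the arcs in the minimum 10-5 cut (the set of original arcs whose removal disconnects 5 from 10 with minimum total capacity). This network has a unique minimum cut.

Min-cut arcs: {(8,7), (9,11), (10,1), (10,2)} (total capacity 52)

augment #1: 10→1→5 push 10
augment #2: 10→1→11→5 push 4
augment #3: 10→2→4→5 push 4
augment #4: 10→9→11→5 push 11
augment #5: 10→1→2→4→5 push 3
augment #6: 10→8→7→4→5 push 12
augment #7: 10→8→7→1→2→4→5 push 8
max flow = 52; residual-reachable set from 10 gives S-side
cut edges (S→T): {(8,7), (9,11), (10,1), (10,2)} total cap 52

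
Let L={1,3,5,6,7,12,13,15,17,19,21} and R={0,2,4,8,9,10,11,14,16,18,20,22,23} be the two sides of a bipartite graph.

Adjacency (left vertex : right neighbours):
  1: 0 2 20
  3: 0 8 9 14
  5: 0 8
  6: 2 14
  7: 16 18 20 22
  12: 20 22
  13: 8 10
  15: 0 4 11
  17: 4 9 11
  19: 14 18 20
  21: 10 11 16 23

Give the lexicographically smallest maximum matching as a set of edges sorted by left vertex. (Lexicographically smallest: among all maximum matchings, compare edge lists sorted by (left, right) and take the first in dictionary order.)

|M| = 11 (so the lex-smallest maximum matching has 11 edges)
process left vertices in ascending order; for each, take the smallest-labelled available neighbour that still permits 11 edges overall, or leave it unmatched if none does
lex-smallest matching: {1-0, 3-9, 5-8, 6-2, 7-16, 12-20, 13-10, 15-4, 17-11, 19-14, 21-23}

Lex-smallest maximum matching: {(1,0), (3,9), (5,8), (6,2), (7,16), (12,20), (13,10), (15,4), (17,11), (19,14), (21,23)}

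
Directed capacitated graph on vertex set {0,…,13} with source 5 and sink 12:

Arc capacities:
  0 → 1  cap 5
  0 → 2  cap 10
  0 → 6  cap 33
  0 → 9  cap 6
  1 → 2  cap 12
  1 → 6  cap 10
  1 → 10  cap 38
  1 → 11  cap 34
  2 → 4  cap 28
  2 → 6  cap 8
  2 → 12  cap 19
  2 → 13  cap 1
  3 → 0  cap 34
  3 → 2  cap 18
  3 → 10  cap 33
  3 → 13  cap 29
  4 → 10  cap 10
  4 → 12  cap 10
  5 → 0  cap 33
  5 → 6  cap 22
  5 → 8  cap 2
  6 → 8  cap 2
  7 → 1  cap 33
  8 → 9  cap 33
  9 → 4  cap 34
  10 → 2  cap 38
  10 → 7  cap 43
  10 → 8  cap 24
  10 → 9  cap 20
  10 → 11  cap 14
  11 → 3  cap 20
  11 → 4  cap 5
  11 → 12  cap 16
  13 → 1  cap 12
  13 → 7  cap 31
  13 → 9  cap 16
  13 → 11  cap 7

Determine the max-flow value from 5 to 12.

Maximum flow value: 25

augment #1: 5→0→2→12 bottleneck 10, total now 10
augment #2: 5→0→1→2→12 bottleneck 5, total now 15
augment #3: 5→0→9→4→12 bottleneck 6, total now 21
augment #4: 5→8→9→4→12 bottleneck 2, total now 23
augment #5: 5→6→8→9→4→12 bottleneck 2, total now 25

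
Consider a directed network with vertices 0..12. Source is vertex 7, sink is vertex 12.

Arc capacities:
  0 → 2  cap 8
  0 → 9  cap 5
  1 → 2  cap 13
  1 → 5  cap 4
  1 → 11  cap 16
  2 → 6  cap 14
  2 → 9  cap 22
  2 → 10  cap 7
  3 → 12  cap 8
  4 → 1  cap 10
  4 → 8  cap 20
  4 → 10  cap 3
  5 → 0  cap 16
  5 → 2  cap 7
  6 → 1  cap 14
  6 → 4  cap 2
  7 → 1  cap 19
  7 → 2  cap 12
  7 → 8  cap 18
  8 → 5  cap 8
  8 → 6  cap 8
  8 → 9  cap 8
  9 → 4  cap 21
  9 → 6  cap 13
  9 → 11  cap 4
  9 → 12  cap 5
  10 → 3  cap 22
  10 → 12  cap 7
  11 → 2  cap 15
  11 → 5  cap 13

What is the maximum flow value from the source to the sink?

augment #1: 7→2→9→12 bottleneck 5, total now 5
augment #2: 7→2→10→12 bottleneck 7, total now 12
augment #3: 7→8→6→4→10→3→12 bottleneck 2, total now 14
augment #4: 7→8→9→4→10→3→12 bottleneck 1, total now 15

Maximum flow value: 15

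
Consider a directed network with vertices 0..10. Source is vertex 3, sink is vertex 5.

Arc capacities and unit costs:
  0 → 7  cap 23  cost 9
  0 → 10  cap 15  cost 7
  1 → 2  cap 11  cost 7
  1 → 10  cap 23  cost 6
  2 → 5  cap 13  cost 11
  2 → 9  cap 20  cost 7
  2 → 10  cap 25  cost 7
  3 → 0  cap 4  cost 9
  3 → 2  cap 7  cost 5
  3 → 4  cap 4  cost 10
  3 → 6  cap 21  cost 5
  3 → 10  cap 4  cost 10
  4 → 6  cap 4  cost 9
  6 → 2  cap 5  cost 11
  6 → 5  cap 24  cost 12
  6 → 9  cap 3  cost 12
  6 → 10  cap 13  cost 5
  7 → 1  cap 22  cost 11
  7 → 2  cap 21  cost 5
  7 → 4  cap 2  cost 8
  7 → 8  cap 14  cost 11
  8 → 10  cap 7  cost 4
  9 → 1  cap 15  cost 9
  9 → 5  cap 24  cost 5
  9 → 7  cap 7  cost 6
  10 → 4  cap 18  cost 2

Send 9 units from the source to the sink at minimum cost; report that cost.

shortest-cost path #1: 3→2→5 push 7 @ unit cost 16 (adds 112)
shortest-cost path #2: 3→6→5 push 2 @ unit cost 17 (adds 34)
total cost = 146

Minimum cost for 9 units: 146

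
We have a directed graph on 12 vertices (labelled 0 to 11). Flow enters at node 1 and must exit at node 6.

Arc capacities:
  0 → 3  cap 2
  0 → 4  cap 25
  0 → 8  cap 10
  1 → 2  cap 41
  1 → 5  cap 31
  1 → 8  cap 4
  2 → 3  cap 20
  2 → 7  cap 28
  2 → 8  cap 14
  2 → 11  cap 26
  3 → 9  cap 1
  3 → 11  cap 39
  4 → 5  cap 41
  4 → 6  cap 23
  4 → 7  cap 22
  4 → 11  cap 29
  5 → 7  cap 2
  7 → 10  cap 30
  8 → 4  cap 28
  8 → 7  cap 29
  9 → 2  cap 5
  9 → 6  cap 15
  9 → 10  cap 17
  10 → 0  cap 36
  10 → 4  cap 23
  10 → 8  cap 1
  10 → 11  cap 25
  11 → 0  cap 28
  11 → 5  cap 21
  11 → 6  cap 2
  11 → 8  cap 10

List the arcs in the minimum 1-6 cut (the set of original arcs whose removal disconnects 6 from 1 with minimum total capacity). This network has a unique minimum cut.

Min-cut arcs: {(3,9), (4,6), (11,6)} (total capacity 26)

augment #1: 1→2→11→6 push 2
augment #2: 1→8→4→6 push 4
augment #3: 1→2→3→9→6 push 1
augment #4: 1→2→8→4→6 push 14
augment #5: 1→2→7→10→4→6 push 5
max flow = 26; residual-reachable set from 1 gives S-side
cut edges (S→T): {(3,9), (4,6), (11,6)} total cap 26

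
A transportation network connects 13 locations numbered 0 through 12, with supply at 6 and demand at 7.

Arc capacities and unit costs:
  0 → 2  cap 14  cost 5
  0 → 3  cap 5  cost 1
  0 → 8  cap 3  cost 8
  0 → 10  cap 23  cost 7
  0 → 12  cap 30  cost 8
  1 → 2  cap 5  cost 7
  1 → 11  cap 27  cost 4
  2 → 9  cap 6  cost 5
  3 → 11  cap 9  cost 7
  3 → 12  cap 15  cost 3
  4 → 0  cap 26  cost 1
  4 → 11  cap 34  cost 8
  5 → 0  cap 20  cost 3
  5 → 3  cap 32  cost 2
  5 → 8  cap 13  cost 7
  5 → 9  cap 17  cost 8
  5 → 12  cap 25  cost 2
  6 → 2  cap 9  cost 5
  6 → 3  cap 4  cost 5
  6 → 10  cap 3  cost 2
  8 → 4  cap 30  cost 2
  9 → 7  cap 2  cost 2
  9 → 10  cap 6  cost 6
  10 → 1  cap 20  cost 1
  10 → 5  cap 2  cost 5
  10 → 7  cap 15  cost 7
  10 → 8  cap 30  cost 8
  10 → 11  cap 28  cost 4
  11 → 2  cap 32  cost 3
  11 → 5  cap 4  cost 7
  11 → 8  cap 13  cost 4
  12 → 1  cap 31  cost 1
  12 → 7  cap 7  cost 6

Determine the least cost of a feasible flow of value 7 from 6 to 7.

Minimum cost for 7 units: 79

shortest-cost path #1: 6→10→7 push 3 @ unit cost 9 (adds 27)
shortest-cost path #2: 6→2→9→7 push 2 @ unit cost 12 (adds 24)
shortest-cost path #3: 6→3→12→7 push 2 @ unit cost 14 (adds 28)
total cost = 79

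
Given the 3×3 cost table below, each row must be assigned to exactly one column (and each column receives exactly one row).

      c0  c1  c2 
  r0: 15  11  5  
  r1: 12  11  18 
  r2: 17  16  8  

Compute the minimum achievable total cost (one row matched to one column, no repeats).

Minimum assignment cost: 31

optimal assignment: row0→col1 (cost 11), row1→col0 (cost 12), row2→col2 (cost 8)
total = 11 + 12 + 8 = 31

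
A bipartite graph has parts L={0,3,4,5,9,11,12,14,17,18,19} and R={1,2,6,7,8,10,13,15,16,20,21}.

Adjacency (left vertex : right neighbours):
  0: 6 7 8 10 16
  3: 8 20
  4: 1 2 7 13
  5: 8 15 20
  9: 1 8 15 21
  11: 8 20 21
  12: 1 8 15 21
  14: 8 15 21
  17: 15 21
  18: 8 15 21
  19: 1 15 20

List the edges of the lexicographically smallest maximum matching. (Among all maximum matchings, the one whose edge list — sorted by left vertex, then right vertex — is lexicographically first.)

|M| = 7 (so the lex-smallest maximum matching has 7 edges)
process left vertices in ascending order; for each, take the smallest-labelled available neighbour that still permits 7 edges overall, or leave it unmatched if none does
lex-smallest matching: {0-6, 3-8, 4-2, 5-15, 9-1, 11-20, 12-21}

Lex-smallest maximum matching: {(0,6), (3,8), (4,2), (5,15), (9,1), (11,20), (12,21)}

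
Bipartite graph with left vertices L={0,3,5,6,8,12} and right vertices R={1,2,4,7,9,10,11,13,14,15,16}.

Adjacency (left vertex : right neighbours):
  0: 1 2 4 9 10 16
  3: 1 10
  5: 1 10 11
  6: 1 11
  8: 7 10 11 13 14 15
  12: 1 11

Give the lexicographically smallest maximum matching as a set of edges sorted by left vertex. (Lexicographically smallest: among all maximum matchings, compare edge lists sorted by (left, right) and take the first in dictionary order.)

|M| = 5 (so the lex-smallest maximum matching has 5 edges)
process left vertices in ascending order; for each, take the smallest-labelled available neighbour that still permits 5 edges overall, or leave it unmatched if none does
lex-smallest matching: {0-2, 3-1, 5-10, 6-11, 8-7}

Lex-smallest maximum matching: {(0,2), (3,1), (5,10), (6,11), (8,7)}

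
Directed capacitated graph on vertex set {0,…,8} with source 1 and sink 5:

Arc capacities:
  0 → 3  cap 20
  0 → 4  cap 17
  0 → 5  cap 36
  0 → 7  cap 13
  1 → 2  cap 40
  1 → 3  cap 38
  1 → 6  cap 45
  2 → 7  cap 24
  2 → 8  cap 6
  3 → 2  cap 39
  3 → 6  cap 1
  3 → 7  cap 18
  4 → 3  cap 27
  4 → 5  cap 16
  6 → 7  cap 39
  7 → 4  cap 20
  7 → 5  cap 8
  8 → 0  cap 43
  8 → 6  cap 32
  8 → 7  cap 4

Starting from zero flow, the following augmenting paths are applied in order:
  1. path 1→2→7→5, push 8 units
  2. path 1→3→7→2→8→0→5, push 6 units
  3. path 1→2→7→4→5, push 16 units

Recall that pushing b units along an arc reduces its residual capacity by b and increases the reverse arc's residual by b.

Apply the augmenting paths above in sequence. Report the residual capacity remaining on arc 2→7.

Residual capacity of (2,7): 6

after path 1 (1→2→7→5, push 8): res(2,7)=16
after path 2 (1→3→7→2→8→0→5, push 6): res(2,7)=22
after path 3 (1→2→7→4→5, push 16): res(2,7)=6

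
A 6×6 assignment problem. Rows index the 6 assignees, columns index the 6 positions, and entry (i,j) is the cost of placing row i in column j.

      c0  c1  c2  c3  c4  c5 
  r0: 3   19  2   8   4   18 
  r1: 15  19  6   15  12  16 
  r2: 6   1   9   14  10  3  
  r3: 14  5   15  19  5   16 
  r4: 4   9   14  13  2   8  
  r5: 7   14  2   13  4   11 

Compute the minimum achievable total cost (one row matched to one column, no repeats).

one of 2 optimal assignments: row0→col0 (cost 3), row1→col3 (cost 15), row2→col5 (cost 3), row3→col1 (cost 5), row4→col4 (cost 2), row5→col2 (cost 2)
total = 3 + 15 + 3 + 5 + 2 + 2 = 30

Minimum assignment cost: 30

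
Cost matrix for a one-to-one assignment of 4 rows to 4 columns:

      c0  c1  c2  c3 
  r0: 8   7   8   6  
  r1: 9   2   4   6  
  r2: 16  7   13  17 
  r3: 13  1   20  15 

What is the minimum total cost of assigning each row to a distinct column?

optimal assignment: row0→col3 (cost 6), row1→col2 (cost 4), row2→col0 (cost 16), row3→col1 (cost 1)
total = 6 + 4 + 16 + 1 = 27

Minimum assignment cost: 27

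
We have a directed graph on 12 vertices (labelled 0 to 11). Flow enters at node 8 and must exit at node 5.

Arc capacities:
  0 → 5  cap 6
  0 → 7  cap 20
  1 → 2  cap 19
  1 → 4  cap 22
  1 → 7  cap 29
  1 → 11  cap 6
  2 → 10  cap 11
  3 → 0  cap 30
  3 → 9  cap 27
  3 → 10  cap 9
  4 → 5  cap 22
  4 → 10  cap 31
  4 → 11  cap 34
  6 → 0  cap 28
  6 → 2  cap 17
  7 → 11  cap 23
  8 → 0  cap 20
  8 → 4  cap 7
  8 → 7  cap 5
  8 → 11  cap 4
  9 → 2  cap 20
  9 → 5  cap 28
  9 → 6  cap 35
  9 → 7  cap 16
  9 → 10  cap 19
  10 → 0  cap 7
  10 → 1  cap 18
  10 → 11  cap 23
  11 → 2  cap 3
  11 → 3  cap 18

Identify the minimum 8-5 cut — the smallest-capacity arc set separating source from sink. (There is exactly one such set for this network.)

augment #1: 8→0→5 push 6
augment #2: 8→4→5 push 7
augment #3: 8→11→3→9→5 push 4
augment #4: 8→7→11→3→9→5 push 5
augment #5: 8→0→7→11→3→9→5 push 9
augment #6: 8→0→7→11→2→10→1→4→5 push 3
max flow = 34; residual-reachable set from 8 gives S-side
cut edges (S→T): {(0,5), (8,4), (11,2), (11,3)} total cap 34

Min-cut arcs: {(0,5), (8,4), (11,2), (11,3)} (total capacity 34)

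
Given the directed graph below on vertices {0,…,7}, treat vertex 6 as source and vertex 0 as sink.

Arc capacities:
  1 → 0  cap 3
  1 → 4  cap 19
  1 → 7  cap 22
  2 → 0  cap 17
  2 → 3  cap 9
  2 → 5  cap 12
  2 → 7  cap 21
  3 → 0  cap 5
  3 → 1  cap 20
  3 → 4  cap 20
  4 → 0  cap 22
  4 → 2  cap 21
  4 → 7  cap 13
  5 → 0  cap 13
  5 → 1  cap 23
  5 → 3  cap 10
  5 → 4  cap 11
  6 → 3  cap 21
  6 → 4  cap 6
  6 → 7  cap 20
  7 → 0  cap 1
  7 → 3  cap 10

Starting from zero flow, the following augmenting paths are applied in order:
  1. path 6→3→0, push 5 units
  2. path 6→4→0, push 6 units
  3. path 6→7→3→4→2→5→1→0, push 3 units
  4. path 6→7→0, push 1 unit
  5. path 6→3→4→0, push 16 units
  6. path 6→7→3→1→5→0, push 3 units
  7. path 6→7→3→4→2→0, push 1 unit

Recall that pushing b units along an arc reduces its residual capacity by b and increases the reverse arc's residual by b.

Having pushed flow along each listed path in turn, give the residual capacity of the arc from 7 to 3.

after path 1 (6→3→0, push 5): res(7,3)=10
after path 2 (6→4→0, push 6): res(7,3)=10
after path 3 (6→7→3→4→2→5→1→0, push 3): res(7,3)=7
after path 4 (6→7→0, push 1): res(7,3)=7
after path 5 (6→3→4→0, push 16): res(7,3)=7
after path 6 (6→7→3→1→5→0, push 3): res(7,3)=4
after path 7 (6→7→3→4→2→0, push 1): res(7,3)=3

Residual capacity of (7,3): 3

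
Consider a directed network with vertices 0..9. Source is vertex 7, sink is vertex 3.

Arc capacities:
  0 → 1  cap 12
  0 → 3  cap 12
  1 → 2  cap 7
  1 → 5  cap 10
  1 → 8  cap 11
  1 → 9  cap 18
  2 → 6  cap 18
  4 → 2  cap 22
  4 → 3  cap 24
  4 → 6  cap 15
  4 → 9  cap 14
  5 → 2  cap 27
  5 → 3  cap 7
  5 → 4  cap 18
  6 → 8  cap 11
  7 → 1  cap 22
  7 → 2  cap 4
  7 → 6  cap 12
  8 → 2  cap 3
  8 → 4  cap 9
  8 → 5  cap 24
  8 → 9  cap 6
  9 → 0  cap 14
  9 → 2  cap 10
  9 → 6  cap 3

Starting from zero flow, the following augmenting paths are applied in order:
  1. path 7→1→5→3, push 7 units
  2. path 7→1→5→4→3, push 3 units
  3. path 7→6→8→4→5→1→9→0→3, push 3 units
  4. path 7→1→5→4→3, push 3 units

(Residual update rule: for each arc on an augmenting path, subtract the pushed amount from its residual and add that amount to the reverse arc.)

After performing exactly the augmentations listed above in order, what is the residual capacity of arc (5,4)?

after path 1 (7→1→5→3, push 7): res(5,4)=18
after path 2 (7→1→5→4→3, push 3): res(5,4)=15
after path 3 (7→6→8→4→5→1→9→0→3, push 3): res(5,4)=18
after path 4 (7→1→5→4→3, push 3): res(5,4)=15

Residual capacity of (5,4): 15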